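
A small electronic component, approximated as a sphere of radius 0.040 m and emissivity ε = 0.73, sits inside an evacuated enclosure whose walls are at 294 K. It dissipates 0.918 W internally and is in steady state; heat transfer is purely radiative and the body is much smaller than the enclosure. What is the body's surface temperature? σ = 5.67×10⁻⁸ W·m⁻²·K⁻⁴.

For a small grey body in a large enclosure, net radiated power = εσA(T⁴ − T_w⁴).
Steady state: P = εσA(T⁴ − T_w⁴) with A = 4πr² = 0.02011 m².
T⁴ = P/(εσA) + T_w⁴ = 0.918/(0.73·5.67×10⁻⁸·0.02011) + (294)⁴
    = 1.103×10⁹ + 7.471×10⁹ = 8.574×10⁹ K⁴.

T ≈ 304 K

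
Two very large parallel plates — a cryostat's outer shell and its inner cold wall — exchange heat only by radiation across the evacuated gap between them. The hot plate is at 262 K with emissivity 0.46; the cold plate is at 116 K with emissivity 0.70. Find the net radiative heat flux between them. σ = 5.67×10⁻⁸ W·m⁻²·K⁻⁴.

q ≈ 98.7 W/m²

For two infinite grey parallel plates, q = σ(T₁⁴ − T₂⁴)/(1/ε₁ + 1/ε₂ − 1).
T₁⁴ − T₂⁴ = 4.712×10⁹ − 1.811×10⁸ = 4.531×10⁹ K⁴.
1/ε₁ + 1/ε₂ − 1 = 2.174 + 1.429 − 1 = 2.602.
q = 5.67×10⁻⁸ × 4.531×10⁹ / 2.602.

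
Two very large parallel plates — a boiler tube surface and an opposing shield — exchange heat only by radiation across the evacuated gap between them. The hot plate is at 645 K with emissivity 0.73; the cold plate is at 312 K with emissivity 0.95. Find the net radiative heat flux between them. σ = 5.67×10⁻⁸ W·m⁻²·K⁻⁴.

For two infinite grey parallel plates, q = σ(T₁⁴ − T₂⁴)/(1/ε₁ + 1/ε₂ − 1).
T₁⁴ − T₂⁴ = 1.731×10¹¹ − 9.476×10⁹ = 1.636×10¹¹ K⁴.
1/ε₁ + 1/ε₂ − 1 = 1.370 + 1.053 − 1 = 1.422.
q = 5.67×10⁻⁸ × 1.636×10¹¹ / 1.422.

q ≈ 6520 W/m²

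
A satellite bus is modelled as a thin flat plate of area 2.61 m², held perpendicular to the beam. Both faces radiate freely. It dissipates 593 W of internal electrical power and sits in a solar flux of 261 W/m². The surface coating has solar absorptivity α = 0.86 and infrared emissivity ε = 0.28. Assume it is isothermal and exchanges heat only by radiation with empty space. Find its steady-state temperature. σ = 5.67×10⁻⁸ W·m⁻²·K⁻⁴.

T ≈ 345 K

At steady state, absorbed solar power + internal power = radiated power.
Absorbed: α·S·A_cross = 0.86·261·2.610 = 585.8 W (cross-section A).
Total input = 585.8 + 593 = 1179 W.
Radiated: εσ·A_surf·T⁴ with A_surf = 2A = 5.220 m².
T⁴ = 1179/(0.28·5.67×10⁻⁸·5.220) = 1.422×10¹⁰ K⁴.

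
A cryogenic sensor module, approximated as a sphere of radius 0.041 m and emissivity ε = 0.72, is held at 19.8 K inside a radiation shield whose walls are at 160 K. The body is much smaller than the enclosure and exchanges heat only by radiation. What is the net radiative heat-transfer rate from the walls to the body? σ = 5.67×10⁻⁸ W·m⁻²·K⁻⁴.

For a small grey body in a large enclosure: P_net = εσA(T_body⁴ − T_wall⁴).
A = 4πr² = 0.02112 m²; T_body⁴ − T_wall⁴ = 1.537×10⁵ − 6.554×10⁸ = -6.552×10⁸ K⁴.
|P_net| = 0.72·5.67×10⁻⁸·0.02112·6.552×10⁸.

P_net ≈ 0.565 W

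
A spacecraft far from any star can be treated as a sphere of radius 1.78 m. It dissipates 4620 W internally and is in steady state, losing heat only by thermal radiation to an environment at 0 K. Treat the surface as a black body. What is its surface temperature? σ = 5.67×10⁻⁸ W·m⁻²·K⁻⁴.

Steady state: internal power = radiated power, P = εσA T⁴.
Radiating area A = 4πr² = 39.82 m².
T⁴ = P/(εσA) = 4620/(1.0·5.67×10⁻⁸·39.82) = 2.046×10⁹ K⁴.
T = (2.046×10⁹)^(1/4).

T ≈ 213 K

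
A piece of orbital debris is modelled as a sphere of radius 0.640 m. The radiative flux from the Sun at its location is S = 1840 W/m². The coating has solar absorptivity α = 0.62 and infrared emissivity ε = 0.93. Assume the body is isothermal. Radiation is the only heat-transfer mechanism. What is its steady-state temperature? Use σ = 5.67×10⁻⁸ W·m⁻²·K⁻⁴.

T ≈ 271 K

At equilibrium, absorbed power = emitted power.
Absorbing cross-section = πr² = 1.287 m²; emitting surface = 4πr² = 5.147 m² (ratio 4).
αS·A_cross = εσ·A_surf·T⁴  ⇒  T⁴ = αS/(ε·4σ).
T⁴ = 0.620·1840/(0.93·4·5.67×10⁻⁸) = 5.409×10⁹ K⁴.
T = (5.409×10⁹)^(1/4).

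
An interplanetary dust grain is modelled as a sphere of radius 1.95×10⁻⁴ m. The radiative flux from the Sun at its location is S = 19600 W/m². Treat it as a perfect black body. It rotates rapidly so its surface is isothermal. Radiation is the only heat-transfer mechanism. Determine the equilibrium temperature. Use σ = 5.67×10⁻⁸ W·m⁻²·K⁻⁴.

At equilibrium, absorbed power = emitted power.
Absorbing cross-section = πr² = 1.195×10⁻⁷ m²; emitting surface = 4πr² = 4.778×10⁻⁷ m² (ratio 4).
S·A_cross = εσ·A_surf·T⁴  ⇒  T⁴ = S/(4σ).
T⁴ = 1.00·19600/(4·5.67×10⁻⁸) = 8.642×10¹⁰ K⁴.
T = (8.642×10¹⁰)^(1/4).

T ≈ 542 K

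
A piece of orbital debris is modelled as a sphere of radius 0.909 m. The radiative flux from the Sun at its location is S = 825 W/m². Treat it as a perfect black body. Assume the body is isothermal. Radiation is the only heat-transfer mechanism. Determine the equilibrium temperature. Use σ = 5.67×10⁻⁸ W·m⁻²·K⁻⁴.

T ≈ 246 K

At equilibrium, absorbed power = emitted power.
Absorbing cross-section = πr² = 2.596 m²; emitting surface = 4πr² = 10.38 m² (ratio 4).
S·A_cross = εσ·A_surf·T⁴  ⇒  T⁴ = S/(4σ).
T⁴ = 1.00·825/(4·5.67×10⁻⁸) = 3.638×10⁹ K⁴.
T = (3.638×10⁹)^(1/4).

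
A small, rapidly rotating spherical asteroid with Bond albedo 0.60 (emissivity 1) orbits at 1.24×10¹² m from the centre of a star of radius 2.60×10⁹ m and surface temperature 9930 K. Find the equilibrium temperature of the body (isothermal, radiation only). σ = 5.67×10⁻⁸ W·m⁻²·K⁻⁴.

The star's surface emits σT_*⁴; at distance d the flux is S = σT_*⁴(R_*/d)².
S = 5.67×10⁻⁸·(9930)⁴·(2.60×10⁹/1.24×10¹²)² = 2424 W/m².
For an isothermal sphere T⁴ = (1−a)S/(4σ) = 4.275×10⁹ K⁴.

T ≈ 256 K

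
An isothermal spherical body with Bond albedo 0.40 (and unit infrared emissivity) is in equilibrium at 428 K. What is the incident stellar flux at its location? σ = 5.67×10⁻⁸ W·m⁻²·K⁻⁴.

S ≈ 12700 W/m²

(1−a)S·πr² = σ·4πr²·T⁴ ⇒ S = 4σT⁴/(1−a).
S = 4·5.67×10⁻⁸·3.356×10¹⁰/0.600.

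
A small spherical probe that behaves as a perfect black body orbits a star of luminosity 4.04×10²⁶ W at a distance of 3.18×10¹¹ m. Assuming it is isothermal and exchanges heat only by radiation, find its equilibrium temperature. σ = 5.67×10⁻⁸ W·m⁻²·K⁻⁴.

First find the stellar flux at distance d: S = L/(4πd²) = 4.04×10²⁶/(4π·(3.18×10¹¹)²) = 317.9 W/m².
For an isothermal sphere, absorbed (1−a)S·πr² = emitted σ·4πr²·T⁴, so T⁴ = (1−a)S/(4σ).
T⁴ = 1.00·317.9/(4·5.67×10⁻⁸) = 1.402×10⁹ K⁴.

T ≈ 193 K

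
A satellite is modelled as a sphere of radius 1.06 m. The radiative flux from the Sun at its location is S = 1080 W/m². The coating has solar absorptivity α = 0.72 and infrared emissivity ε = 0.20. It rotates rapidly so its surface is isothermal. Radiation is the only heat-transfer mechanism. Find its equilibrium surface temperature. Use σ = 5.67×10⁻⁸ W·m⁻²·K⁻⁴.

T ≈ 362 K

At equilibrium, absorbed power = emitted power.
Absorbing cross-section = πr² = 3.530 m²; emitting surface = 4πr² = 14.12 m² (ratio 4).
αS·A_cross = εσ·A_surf·T⁴  ⇒  T⁴ = αS/(ε·4σ).
T⁴ = 0.720·1080/(0.20·4·5.67×10⁻⁸) = 1.714×10¹⁰ K⁴.
T = (1.714×10¹⁰)^(1/4).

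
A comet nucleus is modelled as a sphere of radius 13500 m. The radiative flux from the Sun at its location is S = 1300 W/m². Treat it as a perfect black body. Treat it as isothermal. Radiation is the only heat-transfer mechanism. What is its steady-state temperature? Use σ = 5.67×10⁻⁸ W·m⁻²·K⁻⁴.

At equilibrium, absorbed power = emitted power.
Absorbing cross-section = πr² = 5.726×10⁸ m²; emitting surface = 4πr² = 2.290×10⁹ m² (ratio 4).
S·A_cross = εσ·A_surf·T⁴  ⇒  T⁴ = S/(4σ).
T⁴ = 1.00·1300/(4·5.67×10⁻⁸) = 5.732×10⁹ K⁴.
T = (5.732×10⁹)^(1/4).

T ≈ 275 K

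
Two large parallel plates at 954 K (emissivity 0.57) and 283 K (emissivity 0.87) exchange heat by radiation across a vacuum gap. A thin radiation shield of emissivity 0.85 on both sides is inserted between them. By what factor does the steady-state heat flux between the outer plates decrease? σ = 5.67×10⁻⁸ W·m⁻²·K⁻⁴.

Without shield: q₀ = σΔ(T⁴)/(1/ε₁+1/ε₂−1) with denominator 1.904.
With shield the two gaps are in series; the resistances add: (1/ε₁+1/ε_s−1)+(1/ε_s+1/ε₂−1) = 1.931+1.326 = 3.257.
Heat-flux ratio q₀/q = 3.257/1.904.

factor ≈ 1.71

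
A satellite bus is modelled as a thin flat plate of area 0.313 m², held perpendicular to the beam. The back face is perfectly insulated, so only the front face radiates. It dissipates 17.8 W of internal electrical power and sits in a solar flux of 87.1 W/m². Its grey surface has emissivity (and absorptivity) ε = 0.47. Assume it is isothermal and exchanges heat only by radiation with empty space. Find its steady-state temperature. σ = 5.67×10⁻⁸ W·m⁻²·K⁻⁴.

T ≈ 246 K

At steady state, absorbed solar power + internal power = radiated power.
Absorbed: α·S·A_cross = 0.47·87.1·0.3130 = 12.81 W (cross-section A).
Total input = 12.81 + 17.8 = 30.61 W.
Radiated: εσ·A_surf·T⁴ with A_surf = A = 0.3130 m².
T⁴ = 30.61/(0.47·5.67×10⁻⁸·0.3130) = 3.670×10⁹ K⁴.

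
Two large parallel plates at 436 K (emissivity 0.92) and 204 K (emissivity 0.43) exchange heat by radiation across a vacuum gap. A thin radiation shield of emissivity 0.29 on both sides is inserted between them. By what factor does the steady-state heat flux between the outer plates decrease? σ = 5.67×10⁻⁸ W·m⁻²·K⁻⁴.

factor ≈ 3.44

Without shield: q₀ = σΔ(T⁴)/(1/ε₁+1/ε₂−1) with denominator 2.413.
With shield the two gaps are in series; the resistances add: (1/ε₁+1/ε_s−1)+(1/ε_s+1/ε₂−1) = 3.535+4.774 = 8.309.
Heat-flux ratio q₀/q = 8.309/2.413.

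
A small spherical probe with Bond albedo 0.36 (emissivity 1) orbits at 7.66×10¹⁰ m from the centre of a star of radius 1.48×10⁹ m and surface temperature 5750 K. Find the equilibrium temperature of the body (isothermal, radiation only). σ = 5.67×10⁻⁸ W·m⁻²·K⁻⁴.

The star's surface emits σT_*⁴; at distance d the flux is S = σT_*⁴(R_*/d)².
S = 5.67×10⁻⁸·(5750)⁴·(1.48×10⁹/7.66×10¹⁰)² = 23140 W/m².
For an isothermal sphere T⁴ = (1−a)S/(4σ) = 6.529×10¹⁰ K⁴.

T ≈ 505 K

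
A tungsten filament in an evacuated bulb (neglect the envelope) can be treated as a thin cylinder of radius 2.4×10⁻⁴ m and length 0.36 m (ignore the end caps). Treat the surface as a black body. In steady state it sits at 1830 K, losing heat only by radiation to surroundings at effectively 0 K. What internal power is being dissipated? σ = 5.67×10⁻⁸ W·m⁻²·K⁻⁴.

Steady state: P = εσA T⁴.
A = 2πrL = 5.429×10⁻⁴ m²; T⁴ = (1830)⁴ = 1.122×10¹³ K⁴.
P = 1.0 × 5.67×10⁻⁸ × 5.429×10⁻⁴ × 1.122×10¹³.

P ≈ 345 W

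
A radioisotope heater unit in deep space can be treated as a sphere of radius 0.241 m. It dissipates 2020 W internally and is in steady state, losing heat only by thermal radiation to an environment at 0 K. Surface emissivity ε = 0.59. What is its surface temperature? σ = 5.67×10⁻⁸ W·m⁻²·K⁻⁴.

T ≈ 536 K

Steady state: internal power = radiated power, P = εσA T⁴.
Radiating area A = 4πr² = 0.7299 m².
T⁴ = P/(εσA) = 2020/(0.59·5.67×10⁻⁸·0.7299) = 8.273×10¹⁰ K⁴.
T = (8.273×10¹⁰)^(1/4).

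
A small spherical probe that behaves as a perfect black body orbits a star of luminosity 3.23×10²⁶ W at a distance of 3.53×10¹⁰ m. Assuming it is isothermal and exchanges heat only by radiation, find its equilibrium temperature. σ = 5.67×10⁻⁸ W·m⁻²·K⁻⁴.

First find the stellar flux at distance d: S = L/(4πd²) = 3.23×10²⁶/(4π·(3.53×10¹⁰)²) = 20630 W/m².
For an isothermal sphere, absorbed (1−a)S·πr² = emitted σ·4πr²·T⁴, so T⁴ = (1−a)S/(4σ).
T⁴ = 1.00·20630/(4·5.67×10⁻⁸) = 9.095×10¹⁰ K⁴.

T ≈ 549 K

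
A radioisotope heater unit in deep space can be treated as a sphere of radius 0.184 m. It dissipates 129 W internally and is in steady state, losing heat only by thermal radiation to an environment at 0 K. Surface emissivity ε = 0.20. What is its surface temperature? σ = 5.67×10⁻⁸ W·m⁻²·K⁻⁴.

T ≈ 404 K

Steady state: internal power = radiated power, P = εσA T⁴.
Radiating area A = 4πr² = 0.4254 m².
T⁴ = P/(εσA) = 129/(0.20·5.67×10⁻⁸·0.4254) = 2.674×10¹⁰ K⁴.
T = (2.674×10¹⁰)^(1/4).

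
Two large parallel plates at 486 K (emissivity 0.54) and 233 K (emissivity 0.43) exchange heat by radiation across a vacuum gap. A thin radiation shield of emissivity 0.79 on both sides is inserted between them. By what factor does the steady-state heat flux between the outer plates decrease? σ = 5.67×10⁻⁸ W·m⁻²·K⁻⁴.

factor ≈ 1.48

Without shield: q₀ = σΔ(T⁴)/(1/ε₁+1/ε₂−1) with denominator 3.177.
With shield the two gaps are in series; the resistances add: (1/ε₁+1/ε_s−1)+(1/ε_s+1/ε₂−1) = 2.118+2.591 = 4.709.
Heat-flux ratio q₀/q = 4.709/3.177.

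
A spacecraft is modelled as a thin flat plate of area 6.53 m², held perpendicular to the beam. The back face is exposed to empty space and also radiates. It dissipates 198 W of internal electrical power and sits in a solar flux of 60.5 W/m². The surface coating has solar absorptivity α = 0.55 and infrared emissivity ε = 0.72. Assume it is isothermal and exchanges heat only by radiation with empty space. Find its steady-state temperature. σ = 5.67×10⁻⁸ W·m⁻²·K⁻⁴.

At steady state, absorbed solar power + internal power = radiated power.
Absorbed: α·S·A_cross = 0.55·60.5·6.530 = 217.3 W (cross-section A).
Total input = 217.3 + 198 = 415.3 W.
Radiated: εσ·A_surf·T⁴ with A_surf = 2A = 13.06 m².
T⁴ = 415.3/(0.72·5.67×10⁻⁸·13.06) = 7.789×10⁸ K⁴.

T ≈ 167 K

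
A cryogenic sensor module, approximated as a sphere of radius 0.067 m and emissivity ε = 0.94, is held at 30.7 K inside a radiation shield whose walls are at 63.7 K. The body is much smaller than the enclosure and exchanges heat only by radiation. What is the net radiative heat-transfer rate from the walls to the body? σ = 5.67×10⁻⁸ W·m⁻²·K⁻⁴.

For a small grey body in a large enclosure: P_net = εσA(T_body⁴ − T_wall⁴).
A = 4πr² = 0.05641 m²; T_body⁴ − T_wall⁴ = 8.883×10⁵ − 1.646×10⁷ = -1.558×10⁷ K⁴.
|P_net| = 0.94·5.67×10⁻⁸·0.05641·1.558×10⁷.

P_net ≈ 0.0468 W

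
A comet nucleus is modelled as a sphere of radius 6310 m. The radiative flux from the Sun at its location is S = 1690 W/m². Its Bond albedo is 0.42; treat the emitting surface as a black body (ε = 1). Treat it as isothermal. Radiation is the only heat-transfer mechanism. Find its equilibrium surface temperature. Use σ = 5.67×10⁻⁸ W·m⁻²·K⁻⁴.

T ≈ 256 K

At equilibrium, absorbed power = emitted power.
Absorbing cross-section = πr² = 1.251×10⁸ m²; emitting surface = 4πr² = 5.003×10⁸ m² (ratio 4).
(1−a)S·A_cross = εσ·A_surf·T⁴  ⇒  T⁴ = (1−a)S/(4σ).
T⁴ = 0.580·1690/(4·5.67×10⁻⁸) = 4.322×10⁹ K⁴.
T = (4.322×10⁹)^(1/4).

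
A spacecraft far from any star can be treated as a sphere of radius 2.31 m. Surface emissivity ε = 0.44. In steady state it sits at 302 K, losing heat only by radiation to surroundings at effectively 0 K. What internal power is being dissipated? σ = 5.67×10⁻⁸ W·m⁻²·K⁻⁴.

P ≈ 13900 W

Steady state: P = εσA T⁴.
A = 4πr² = 67.06 m²; T⁴ = (302)⁴ = 8.318×10⁹ K⁴.
P = 0.44 × 5.67×10⁻⁸ × 67.06 × 8.318×10⁹.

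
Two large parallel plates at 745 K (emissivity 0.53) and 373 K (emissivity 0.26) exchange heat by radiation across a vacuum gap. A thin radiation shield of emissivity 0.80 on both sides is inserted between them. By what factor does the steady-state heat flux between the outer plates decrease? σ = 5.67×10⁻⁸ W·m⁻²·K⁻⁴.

Without shield: q₀ = σΔ(T⁴)/(1/ε₁+1/ε₂−1) with denominator 4.733.
With shield the two gaps are in series; the resistances add: (1/ε₁+1/ε_s−1)+(1/ε_s+1/ε₂−1) = 2.137+4.096 = 6.233.
Heat-flux ratio q₀/q = 6.233/4.733.

factor ≈ 1.32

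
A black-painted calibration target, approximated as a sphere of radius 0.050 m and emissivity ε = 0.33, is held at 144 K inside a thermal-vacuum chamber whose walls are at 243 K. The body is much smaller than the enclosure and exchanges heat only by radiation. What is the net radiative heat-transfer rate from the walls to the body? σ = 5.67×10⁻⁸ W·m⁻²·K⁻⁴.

P_net ≈ 1.80 W

For a small grey body in a large enclosure: P_net = εσA(T_body⁴ − T_wall⁴).
A = 4πr² = 0.03142 m²; T_body⁴ − T_wall⁴ = 4.300×10⁸ − 3.487×10⁹ = -3.057×10⁹ K⁴.
|P_net| = 0.33·5.67×10⁻⁸·0.03142·3.057×10⁹.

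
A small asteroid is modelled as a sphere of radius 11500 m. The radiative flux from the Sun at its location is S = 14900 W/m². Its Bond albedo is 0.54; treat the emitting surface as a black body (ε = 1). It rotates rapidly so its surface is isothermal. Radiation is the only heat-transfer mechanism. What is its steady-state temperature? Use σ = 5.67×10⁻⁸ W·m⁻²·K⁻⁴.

At equilibrium, absorbed power = emitted power.
Absorbing cross-section = πr² = 4.155×10⁸ m²; emitting surface = 4πr² = 1.662×10⁹ m² (ratio 4).
(1−a)S·A_cross = εσ·A_surf·T⁴  ⇒  T⁴ = (1−a)S/(4σ).
T⁴ = 0.460·14900/(4·5.67×10⁻⁸) = 3.022×10¹⁰ K⁴.
T = (3.022×10¹⁰)^(1/4).

T ≈ 417 K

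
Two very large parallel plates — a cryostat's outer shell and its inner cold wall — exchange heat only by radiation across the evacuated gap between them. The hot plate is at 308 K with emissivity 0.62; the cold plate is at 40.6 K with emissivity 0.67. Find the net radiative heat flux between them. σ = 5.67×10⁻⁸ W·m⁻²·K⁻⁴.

q ≈ 242 W/m²

For two infinite grey parallel plates, q = σ(T₁⁴ − T₂⁴)/(1/ε₁ + 1/ε₂ − 1).
T₁⁴ − T₂⁴ = 8.999×10⁹ − 2.717×10⁶ = 8.996×10⁹ K⁴.
1/ε₁ + 1/ε₂ − 1 = 1.613 + 1.493 − 1 = 2.105.
q = 5.67×10⁻⁸ × 8.996×10⁹ / 2.105.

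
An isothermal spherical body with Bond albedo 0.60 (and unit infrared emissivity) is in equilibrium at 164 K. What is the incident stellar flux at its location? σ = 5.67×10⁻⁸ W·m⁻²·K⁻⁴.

(1−a)S·πr² = σ·4πr²·T⁴ ⇒ S = 4σT⁴/(1−a).
S = 4·5.67×10⁻⁸·7.234×10⁸/0.400.

S ≈ 410 W/m²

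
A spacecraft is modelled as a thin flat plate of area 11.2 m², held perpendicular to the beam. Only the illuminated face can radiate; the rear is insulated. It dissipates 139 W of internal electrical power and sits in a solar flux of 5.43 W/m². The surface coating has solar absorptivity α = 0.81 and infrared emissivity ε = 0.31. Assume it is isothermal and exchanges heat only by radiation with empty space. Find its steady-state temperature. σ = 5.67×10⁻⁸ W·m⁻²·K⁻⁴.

At steady state, absorbed solar power + internal power = radiated power.
Absorbed: α·S·A_cross = 0.81·5.43·11.20 = 49.26 W (cross-section A).
Total input = 49.26 + 139 = 188.3 W.
Radiated: εσ·A_surf·T⁴ with A_surf = A = 11.20 m².
T⁴ = 188.3/(0.31·5.67×10⁻⁸·11.20) = 9.563×10⁸ K⁴.

T ≈ 176 K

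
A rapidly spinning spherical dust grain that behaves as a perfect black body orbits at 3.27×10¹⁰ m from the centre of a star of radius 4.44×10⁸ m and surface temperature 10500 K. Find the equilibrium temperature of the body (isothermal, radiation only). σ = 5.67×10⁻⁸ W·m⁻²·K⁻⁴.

The star's surface emits σT_*⁴; at distance d the flux is S = σT_*⁴(R_*/d)².
S = 5.67×10⁻⁸·(10500)⁴·(4.44×10⁸/3.27×10¹⁰)² = 1.271×10⁵ W/m².
For an isothermal sphere T⁴ = (1−a)S/(4σ) = 5.602×10¹¹ K⁴.

T ≈ 865 K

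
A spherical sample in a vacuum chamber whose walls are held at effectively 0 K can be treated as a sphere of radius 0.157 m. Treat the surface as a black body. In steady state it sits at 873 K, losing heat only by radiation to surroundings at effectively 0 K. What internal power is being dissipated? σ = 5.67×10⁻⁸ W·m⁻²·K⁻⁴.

P ≈ 10200 W

Steady state: P = εσA T⁴.
A = 4πr² = 0.3097 m²; T⁴ = (873)⁴ = 5.808×10¹¹ K⁴.
P = 1.0 × 5.67×10⁻⁸ × 0.3097 × 5.808×10¹¹.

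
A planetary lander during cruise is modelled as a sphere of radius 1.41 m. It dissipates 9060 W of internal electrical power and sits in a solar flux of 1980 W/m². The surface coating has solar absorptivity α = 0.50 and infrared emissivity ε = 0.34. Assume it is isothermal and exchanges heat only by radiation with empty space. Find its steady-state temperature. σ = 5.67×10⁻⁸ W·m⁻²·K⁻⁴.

At steady state, absorbed solar power + internal power = radiated power.
Absorbed: α·S·A_cross = 0.50·1980·6.246 = 6183 W (cross-section πr²).
Total input = 6183 + 9060 = 15240 W.
Radiated: εσ·A_surf·T⁴ with A_surf = 4πr² = 24.98 m².
T⁴ = 15240/(0.34·5.67×10⁻⁸·24.98) = 3.165×10¹⁰ K⁴.

T ≈ 422 K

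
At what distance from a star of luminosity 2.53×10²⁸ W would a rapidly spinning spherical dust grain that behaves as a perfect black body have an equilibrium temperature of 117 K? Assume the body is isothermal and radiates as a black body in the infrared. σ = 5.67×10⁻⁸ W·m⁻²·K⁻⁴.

d ≈ 6.88×10¹² m

For an isothermal black-emitting sphere, (1−a)S·πr² = σ·4πr²·T⁴ ⇒ S = 4σT⁴/(1−a).
S = 4·5.67×10⁻⁸·(117)⁴/1.00 = 42.50 W/m².
Flux falls as S = L/(4πd²), so d = √(L/(4πS)) = √(2.53×10²⁸/(4π·42.50)).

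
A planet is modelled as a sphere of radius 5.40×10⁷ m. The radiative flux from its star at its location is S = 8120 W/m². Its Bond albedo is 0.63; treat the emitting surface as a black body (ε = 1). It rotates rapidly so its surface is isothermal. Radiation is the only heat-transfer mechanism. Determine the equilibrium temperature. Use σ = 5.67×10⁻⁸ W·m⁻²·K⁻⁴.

At equilibrium, absorbed power = emitted power.
Absorbing cross-section = πr² = 9.161×10¹⁵ m²; emitting surface = 4πr² = 3.664×10¹⁶ m² (ratio 4).
(1−a)S·A_cross = εσ·A_surf·T⁴  ⇒  T⁴ = (1−a)S/(4σ).
T⁴ = 0.370·8120/(4·5.67×10⁻⁸) = 1.325×10¹⁰ K⁴.
T = (1.325×10¹⁰)^(1/4).

T ≈ 339 K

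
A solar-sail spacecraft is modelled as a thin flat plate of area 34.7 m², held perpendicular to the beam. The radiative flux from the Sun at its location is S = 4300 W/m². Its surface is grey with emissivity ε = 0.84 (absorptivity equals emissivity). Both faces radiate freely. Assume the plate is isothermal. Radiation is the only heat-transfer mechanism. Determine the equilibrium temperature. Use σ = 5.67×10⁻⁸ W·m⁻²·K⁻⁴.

T ≈ 441 K

At equilibrium, absorbed power = emitted power.
Absorbing cross-section = A = 34.70 m²; emitting surface = 2A = 69.40 m² (ratio 2).
εS·A_cross = εσ·A_surf·T⁴  ⇒  T⁴ = S/(2σ)   (ε cancels).
T⁴ = 4300/(2·5.67×10⁻⁸) = 3.792×10¹⁰ K⁴.
T = (3.792×10¹⁰)^(1/4).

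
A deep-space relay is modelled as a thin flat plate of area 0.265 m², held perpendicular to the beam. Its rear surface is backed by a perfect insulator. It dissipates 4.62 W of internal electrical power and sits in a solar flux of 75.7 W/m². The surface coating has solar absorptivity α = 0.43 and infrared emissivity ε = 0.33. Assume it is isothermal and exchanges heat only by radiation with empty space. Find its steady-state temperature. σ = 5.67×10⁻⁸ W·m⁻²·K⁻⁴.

T ≈ 227 K

At steady state, absorbed solar power + internal power = radiated power.
Absorbed: α·S·A_cross = 0.43·75.7·0.2650 = 8.626 W (cross-section A).
Total input = 8.626 + 4.62 = 13.25 W.
Radiated: εσ·A_surf·T⁴ with A_surf = A = 0.2650 m².
T⁴ = 13.25/(0.33·5.67×10⁻⁸·0.2650) = 2.671×10⁹ K⁴.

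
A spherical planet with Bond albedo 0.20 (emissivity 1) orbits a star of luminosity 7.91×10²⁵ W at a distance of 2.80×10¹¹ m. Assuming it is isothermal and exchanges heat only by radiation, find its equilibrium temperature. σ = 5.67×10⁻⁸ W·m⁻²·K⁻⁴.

T ≈ 130 K

First find the stellar flux at distance d: S = L/(4πd²) = 7.91×10²⁵/(4π·(2.80×10¹¹)²) = 80.29 W/m².
For an isothermal sphere, absorbed (1−a)S·πr² = emitted σ·4πr²·T⁴, so T⁴ = (1−a)S/(4σ).
T⁴ = 0.800·80.29/(4·5.67×10⁻⁸) = 2.832×10⁸ K⁴.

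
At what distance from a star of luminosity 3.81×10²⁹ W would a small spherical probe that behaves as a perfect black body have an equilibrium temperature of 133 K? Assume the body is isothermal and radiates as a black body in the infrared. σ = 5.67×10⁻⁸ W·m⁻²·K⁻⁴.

For an isothermal black-emitting sphere, (1−a)S·πr² = σ·4πr²·T⁴ ⇒ S = 4σT⁴/(1−a).
S = 4·5.67×10⁻⁸·(133)⁴/1.00 = 70.97 W/m².
Flux falls as S = L/(4πd²), so d = √(L/(4πS)) = √(3.81×10²⁹/(4π·70.97)).

d ≈ 2.07×10¹³ m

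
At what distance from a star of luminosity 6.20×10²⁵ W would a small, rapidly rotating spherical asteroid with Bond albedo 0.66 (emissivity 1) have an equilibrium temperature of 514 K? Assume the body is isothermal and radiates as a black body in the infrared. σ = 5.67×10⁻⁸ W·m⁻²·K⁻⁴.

For an isothermal black-emitting sphere, (1−a)S·πr² = σ·4πr²·T⁴ ⇒ S = 4σT⁴/(1−a).
S = 4·5.67×10⁻⁸·(514)⁴/0.340 = 46560 W/m².
Flux falls as S = L/(4πd²), so d = √(L/(4πS)) = √(6.20×10²⁵/(4π·46560)).

d ≈ 1.03×10¹⁰ m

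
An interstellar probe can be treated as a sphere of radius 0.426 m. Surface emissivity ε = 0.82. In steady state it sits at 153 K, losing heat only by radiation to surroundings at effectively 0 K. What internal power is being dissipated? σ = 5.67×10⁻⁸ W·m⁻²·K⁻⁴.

Steady state: P = εσA T⁴.
A = 4πr² = 2.280 m²; T⁴ = (153)⁴ = 5.480×10⁸ K⁴.
P = 0.82 × 5.67×10⁻⁸ × 2.280 × 5.480×10⁸.

P ≈ 58.1 W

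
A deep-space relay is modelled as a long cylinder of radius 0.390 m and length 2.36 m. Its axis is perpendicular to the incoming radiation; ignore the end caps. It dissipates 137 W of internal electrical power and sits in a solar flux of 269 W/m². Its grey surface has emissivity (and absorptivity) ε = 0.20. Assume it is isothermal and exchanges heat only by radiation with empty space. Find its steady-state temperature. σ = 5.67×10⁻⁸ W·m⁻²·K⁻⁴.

At steady state, absorbed solar power + internal power = radiated power.
Absorbed: α·S·A_cross = 0.20·269·1.841 = 99.04 W (cross-section 2rL).
Total input = 99.04 + 137 = 236.0 W.
Radiated: εσ·A_surf·T⁴ with A_surf = 2πrL = 5.783 m².
T⁴ = 236.0/(0.20·5.67×10⁻⁸·5.783) = 3.599×10⁹ K⁴.

T ≈ 245 K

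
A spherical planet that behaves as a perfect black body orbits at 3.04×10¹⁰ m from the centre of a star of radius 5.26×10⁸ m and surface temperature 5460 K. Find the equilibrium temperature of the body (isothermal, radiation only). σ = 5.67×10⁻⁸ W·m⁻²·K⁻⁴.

T ≈ 508 K

The star's surface emits σT_*⁴; at distance d the flux is S = σT_*⁴(R_*/d)².
S = 5.67×10⁻⁸·(5460)⁴·(5.26×10⁸/3.04×10¹⁰)² = 15090 W/m².
For an isothermal sphere T⁴ = (1−a)S/(4σ) = 6.652×10¹⁰ K⁴.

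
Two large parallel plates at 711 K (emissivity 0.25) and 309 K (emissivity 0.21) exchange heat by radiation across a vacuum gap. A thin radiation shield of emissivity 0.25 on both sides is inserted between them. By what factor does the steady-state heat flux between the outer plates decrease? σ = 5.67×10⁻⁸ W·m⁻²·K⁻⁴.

Without shield: q₀ = σΔ(T⁴)/(1/ε₁+1/ε₂−1) with denominator 7.762.
With shield the two gaps are in series; the resistances add: (1/ε₁+1/ε_s−1)+(1/ε_s+1/ε₂−1) = 7.000+7.762 = 14.76.
Heat-flux ratio q₀/q = 14.76/7.762.

factor ≈ 1.90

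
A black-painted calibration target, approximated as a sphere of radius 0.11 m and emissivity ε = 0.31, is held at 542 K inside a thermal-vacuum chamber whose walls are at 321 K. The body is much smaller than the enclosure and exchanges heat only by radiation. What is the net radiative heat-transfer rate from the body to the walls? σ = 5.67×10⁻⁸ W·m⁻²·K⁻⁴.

For a small grey body in a large enclosure: P_net = εσA(T_body⁴ − T_wall⁴).
A = 4πr² = 0.1521 m²; T_body⁴ − T_wall⁴ = 8.630×10¹⁰ − 1.062×10¹⁰ = 7.568×10¹⁰ K⁴.
|P_net| = 0.31·5.67×10⁻⁸·0.1521·7.568×10¹⁰.

P_net ≈ 202 W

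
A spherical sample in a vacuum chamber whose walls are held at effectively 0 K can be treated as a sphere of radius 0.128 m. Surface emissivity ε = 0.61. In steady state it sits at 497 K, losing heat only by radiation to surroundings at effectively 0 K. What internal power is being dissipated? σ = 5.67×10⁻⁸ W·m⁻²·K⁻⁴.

P ≈ 434 W

Steady state: P = εσA T⁴.
A = 4πr² = 0.2059 m²; T⁴ = (497)⁴ = 6.101×10¹⁰ K⁴.
P = 0.61 × 5.67×10⁻⁸ × 0.2059 × 6.101×10¹⁰.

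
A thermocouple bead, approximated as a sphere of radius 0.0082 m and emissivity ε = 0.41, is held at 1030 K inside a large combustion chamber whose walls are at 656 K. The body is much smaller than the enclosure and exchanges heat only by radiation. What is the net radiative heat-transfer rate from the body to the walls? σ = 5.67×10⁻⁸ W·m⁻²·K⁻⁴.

P_net ≈ 18.5 W

For a small grey body in a large enclosure: P_net = εσA(T_body⁴ − T_wall⁴).
A = 4πr² = 8.450×10⁻⁴ m²; T_body⁴ − T_wall⁴ = 1.126×10¹² − 1.852×10¹¹ = 9.403×10¹¹ K⁴.
|P_net| = 0.41·5.67×10⁻⁸·8.450×10⁻⁴·9.403×10¹¹.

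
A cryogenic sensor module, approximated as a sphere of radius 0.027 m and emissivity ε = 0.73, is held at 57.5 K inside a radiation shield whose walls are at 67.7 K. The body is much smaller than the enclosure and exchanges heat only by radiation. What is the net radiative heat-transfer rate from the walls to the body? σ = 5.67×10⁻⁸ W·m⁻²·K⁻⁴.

For a small grey body in a large enclosure: P_net = εσA(T_body⁴ − T_wall⁴).
A = 4πr² = 0.009161 m²; T_body⁴ − T_wall⁴ = 1.093×10⁷ − 2.101×10⁷ = -1.008×10⁷ K⁴.
|P_net| = 0.73·5.67×10⁻⁸·0.009161·1.008×10⁷.

P_net ≈ 0.00382 W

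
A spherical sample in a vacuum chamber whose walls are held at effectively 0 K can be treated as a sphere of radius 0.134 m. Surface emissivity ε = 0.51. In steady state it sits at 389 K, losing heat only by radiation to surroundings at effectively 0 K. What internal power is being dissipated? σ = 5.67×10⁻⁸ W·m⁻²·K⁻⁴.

P ≈ 149 W

Steady state: P = εσA T⁴.
A = 4πr² = 0.2256 m²; T⁴ = (389)⁴ = 2.290×10¹⁰ K⁴.
P = 0.51 × 5.67×10⁻⁸ × 0.2256 × 2.290×10¹⁰.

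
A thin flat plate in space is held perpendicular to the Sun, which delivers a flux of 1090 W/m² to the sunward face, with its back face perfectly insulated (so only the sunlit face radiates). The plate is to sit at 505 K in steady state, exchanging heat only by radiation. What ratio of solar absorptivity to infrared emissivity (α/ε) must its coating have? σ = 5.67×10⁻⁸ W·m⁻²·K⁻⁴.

Balance: αS·A = εσ·1A·T⁴ ⇒ α/ε = σT⁴/S.
α/ε = 5.67×10⁻⁸·(505)⁴/1090 = 5.67×10⁻⁸·6.504×10¹⁰/1090.

α/ε ≈ 3.38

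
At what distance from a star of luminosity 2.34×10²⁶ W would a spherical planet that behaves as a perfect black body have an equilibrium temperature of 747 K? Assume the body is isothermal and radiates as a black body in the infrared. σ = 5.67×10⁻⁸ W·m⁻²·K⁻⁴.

d ≈ 1.62×10¹⁰ m

For an isothermal black-emitting sphere, (1−a)S·πr² = σ·4πr²·T⁴ ⇒ S = 4σT⁴/(1−a).
S = 4·5.67×10⁻⁸·(747)⁴/1.00 = 70620 W/m².
Flux falls as S = L/(4πd²), so d = √(L/(4πS)) = √(2.34×10²⁶/(4π·70620)).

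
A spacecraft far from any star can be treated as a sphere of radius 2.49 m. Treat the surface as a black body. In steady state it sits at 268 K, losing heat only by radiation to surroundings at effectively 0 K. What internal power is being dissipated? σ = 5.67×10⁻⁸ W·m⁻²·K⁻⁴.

Steady state: P = εσA T⁴.
A = 4πr² = 77.91 m²; T⁴ = (268)⁴ = 5.159×10⁹ K⁴.
P = 1.0 × 5.67×10⁻⁸ × 77.91 × 5.159×10⁹.

P ≈ 22800 W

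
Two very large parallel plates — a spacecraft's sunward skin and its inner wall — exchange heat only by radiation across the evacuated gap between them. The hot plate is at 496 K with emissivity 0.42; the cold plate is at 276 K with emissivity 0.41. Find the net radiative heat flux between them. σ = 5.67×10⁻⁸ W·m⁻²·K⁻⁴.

q ≈ 812 W/m²

For two infinite grey parallel plates, q = σ(T₁⁴ − T₂⁴)/(1/ε₁ + 1/ε₂ − 1).
T₁⁴ − T₂⁴ = 6.052×10¹⁰ − 5.803×10⁹ = 5.472×10¹⁰ K⁴.
1/ε₁ + 1/ε₂ − 1 = 2.381 + 2.439 − 1 = 3.820.
q = 5.67×10⁻⁸ × 5.472×10¹⁰ / 3.820.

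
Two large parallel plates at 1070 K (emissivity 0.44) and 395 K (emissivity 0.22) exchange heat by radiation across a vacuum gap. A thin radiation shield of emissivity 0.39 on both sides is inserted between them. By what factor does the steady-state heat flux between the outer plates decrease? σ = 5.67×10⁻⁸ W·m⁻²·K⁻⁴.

Without shield: q₀ = σΔ(T⁴)/(1/ε₁+1/ε₂−1) with denominator 5.818.
With shield the two gaps are in series; the resistances add: (1/ε₁+1/ε_s−1)+(1/ε_s+1/ε₂−1) = 3.837+6.110 = 9.946.
Heat-flux ratio q₀/q = 9.946/5.818.

factor ≈ 1.71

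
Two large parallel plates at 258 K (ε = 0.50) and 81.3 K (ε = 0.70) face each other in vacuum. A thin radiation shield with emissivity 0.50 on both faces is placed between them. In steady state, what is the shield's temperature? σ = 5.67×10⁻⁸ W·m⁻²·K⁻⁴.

In steady state the net flux on the hot side equals that on the cold side.
σ(T₁⁴−T_s⁴)/D₁ = σ(T_s⁴−T₂⁴)/D₂, with D₁ = 1/ε₁+1/ε_s−1 = 3.000, D₂ = 1/ε_s+1/ε₂−1 = 2.429.
Solve for T_s⁴: T_s⁴ = (D₂·T₁⁴ + D₁·T₂⁴)/(D₁+D₂) = 2.006×10⁹ K⁴.

T_s ≈ 212 K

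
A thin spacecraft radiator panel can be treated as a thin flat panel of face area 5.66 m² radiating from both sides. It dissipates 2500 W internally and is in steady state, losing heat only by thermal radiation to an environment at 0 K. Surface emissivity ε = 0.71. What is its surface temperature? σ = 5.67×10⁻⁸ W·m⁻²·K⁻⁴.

Steady state: internal power = radiated power, P = εσA T⁴.
Radiating area A = 2·5.66 = 11.32 m².
T⁴ = P/(εσA) = 2500/(0.71·5.67×10⁻⁸·11.32) = 5.486×10⁹ K⁴.
T = (5.486×10⁹)^(1/4).

T ≈ 272 K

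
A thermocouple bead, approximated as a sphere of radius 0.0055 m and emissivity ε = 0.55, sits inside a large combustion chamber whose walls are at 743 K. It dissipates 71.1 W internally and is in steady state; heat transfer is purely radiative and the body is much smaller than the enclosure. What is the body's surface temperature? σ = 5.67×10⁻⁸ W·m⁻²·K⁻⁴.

For a small grey body in a large enclosure, net radiated power = εσA(T⁴ − T_w⁴).
Steady state: P = εσA(T⁴ − T_w⁴) with A = 4πr² = 3.801×10⁻⁴ m².
T⁴ = P/(εσA) + T_w⁴ = 71.1/(0.55·5.67×10⁻⁸·3.801×10⁻⁴) + (743)⁴
    = 5.998×10¹² + 3.048×10¹¹ = 6.303×10¹² K⁴.

T ≈ 1580 K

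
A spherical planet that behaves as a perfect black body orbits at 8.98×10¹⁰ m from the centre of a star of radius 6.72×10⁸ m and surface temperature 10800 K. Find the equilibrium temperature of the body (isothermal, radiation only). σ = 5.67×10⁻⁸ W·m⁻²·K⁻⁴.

The star's surface emits σT_*⁴; at distance d the flux is S = σT_*⁴(R_*/d)².
S = 5.67×10⁻⁸·(10800)⁴·(6.72×10⁸/8.98×10¹⁰)² = 43200 W/m².
For an isothermal sphere T⁴ = (1−a)S/(4σ) = 1.905×10¹¹ K⁴.

T ≈ 661 K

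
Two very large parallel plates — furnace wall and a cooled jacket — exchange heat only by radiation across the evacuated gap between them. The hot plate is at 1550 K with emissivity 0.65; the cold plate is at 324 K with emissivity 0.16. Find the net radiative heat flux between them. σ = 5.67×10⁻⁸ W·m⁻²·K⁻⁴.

For two infinite grey parallel plates, q = σ(T₁⁴ − T₂⁴)/(1/ε₁ + 1/ε₂ − 1).
T₁⁴ − T₂⁴ = 5.772×10¹² − 1.102×10¹⁰ = 5.761×10¹² K⁴.
1/ε₁ + 1/ε₂ − 1 = 1.538 + 6.250 − 1 = 6.788.
q = 5.67×10⁻⁸ × 5.761×10¹² / 6.788.

q ≈ 48100 W/m²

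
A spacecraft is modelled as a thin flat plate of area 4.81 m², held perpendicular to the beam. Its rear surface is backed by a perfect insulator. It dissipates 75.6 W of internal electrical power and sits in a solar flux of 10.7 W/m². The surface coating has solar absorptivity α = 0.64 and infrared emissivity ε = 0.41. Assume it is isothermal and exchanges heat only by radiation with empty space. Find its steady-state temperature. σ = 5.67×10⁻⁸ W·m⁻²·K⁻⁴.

At steady state, absorbed solar power + internal power = radiated power.
Absorbed: α·S·A_cross = 0.64·10.7·4.810 = 32.94 W (cross-section A).
Total input = 32.94 + 75.6 = 108.5 W.
Radiated: εσ·A_surf·T⁴ with A_surf = A = 4.810 m².
T⁴ = 108.5/(0.41·5.67×10⁻⁸·4.810) = 9.707×10⁸ K⁴.

T ≈ 177 K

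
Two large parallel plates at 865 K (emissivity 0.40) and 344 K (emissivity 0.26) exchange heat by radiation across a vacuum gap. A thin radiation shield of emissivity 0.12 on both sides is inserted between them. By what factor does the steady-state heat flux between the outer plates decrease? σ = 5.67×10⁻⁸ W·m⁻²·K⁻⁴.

factor ≈ 3.93

Without shield: q₀ = σΔ(T⁴)/(1/ε₁+1/ε₂−1) with denominator 5.346.
With shield the two gaps are in series; the resistances add: (1/ε₁+1/ε_s−1)+(1/ε_s+1/ε₂−1) = 9.833+11.18 = 21.01.
Heat-flux ratio q₀/q = 21.01/5.346.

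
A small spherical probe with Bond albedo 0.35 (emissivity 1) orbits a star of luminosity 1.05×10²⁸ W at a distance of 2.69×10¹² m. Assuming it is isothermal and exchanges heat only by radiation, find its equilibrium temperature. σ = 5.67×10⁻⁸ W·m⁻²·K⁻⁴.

First find the stellar flux at distance d: S = L/(4πd²) = 1.05×10²⁸/(4π·(2.69×10¹²)²) = 115.5 W/m².
For an isothermal sphere, absorbed (1−a)S·πr² = emitted σ·4πr²·T⁴, so T⁴ = (1−a)S/(4σ).
T⁴ = 0.650·115.5/(4·5.67×10⁻⁸) = 3.309×10⁸ K⁴.

T ≈ 135 K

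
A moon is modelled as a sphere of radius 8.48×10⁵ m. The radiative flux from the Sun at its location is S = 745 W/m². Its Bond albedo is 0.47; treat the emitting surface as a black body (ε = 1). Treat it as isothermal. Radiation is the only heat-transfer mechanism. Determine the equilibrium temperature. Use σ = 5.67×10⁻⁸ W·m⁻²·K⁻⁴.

At equilibrium, absorbed power = emitted power.
Absorbing cross-section = πr² = 2.259×10¹² m²; emitting surface = 4πr² = 9.037×10¹² m² (ratio 4).
(1−a)S·A_cross = εσ·A_surf·T⁴  ⇒  T⁴ = (1−a)S/(4σ).
T⁴ = 0.530·745/(4·5.67×10⁻⁸) = 1.741×10⁹ K⁴.
T = (1.741×10⁹)^(1/4).

T ≈ 204 K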